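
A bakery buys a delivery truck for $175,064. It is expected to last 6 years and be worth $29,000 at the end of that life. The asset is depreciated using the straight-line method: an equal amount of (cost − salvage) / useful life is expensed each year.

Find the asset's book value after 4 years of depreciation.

$77,688

Depreciable base = $175,064 − $29,000 = $146,064.
Annual expense = $146,064 / 6 = $24,344.
End of year 1: book value $150,720.
End of year 2: book value $126,376.
End of year 3: book value $102,032.
End of year 4: book value $77,688.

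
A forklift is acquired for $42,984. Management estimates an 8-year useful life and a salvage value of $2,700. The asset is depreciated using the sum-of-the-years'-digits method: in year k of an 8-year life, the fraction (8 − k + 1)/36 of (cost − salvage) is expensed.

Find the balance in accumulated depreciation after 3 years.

$23,499

Depreciable base = $42,984 − $2,700 = $40,284.
Sum of the years' digits = 8+7+6+5+4+3+2+1 = 36.
Year 1: $40,284 × 8/36 = $8,952. Book value $34,032.
Year 2: $40,284 × 7/36 = $7,833. Book value $26,199.
Year 3: $40,284 × 6/36 = $6,714. Book value $19,485.
Accumulated through year 3 = $42,984 − $19,485 = $23,499.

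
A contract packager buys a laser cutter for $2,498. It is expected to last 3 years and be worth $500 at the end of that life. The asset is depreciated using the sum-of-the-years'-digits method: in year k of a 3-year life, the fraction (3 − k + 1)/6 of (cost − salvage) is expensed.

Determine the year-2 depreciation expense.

$666

Depreciable base = $2,498 − $500 = $1,998.
Sum of the years' digits = 3+2+1 = 6.
Year 1: $1,998 × 3/6 = $999. Book value $1,499.
Year 2: $1,998 × 2/6 = $666. Book value $833.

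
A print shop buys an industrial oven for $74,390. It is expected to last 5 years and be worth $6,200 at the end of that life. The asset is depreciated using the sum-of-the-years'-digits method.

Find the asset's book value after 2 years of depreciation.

$33,476

Depreciable base = $74,390 − $6,200 = $68,190.
Sum of the years' digits = 5+4+3+2+1 = 15.
Year 1: $68,190 × 5/15 = $22,730. Book value $51,660.
Year 2: $68,190 × 4/15 = $18,184. Book value $33,476.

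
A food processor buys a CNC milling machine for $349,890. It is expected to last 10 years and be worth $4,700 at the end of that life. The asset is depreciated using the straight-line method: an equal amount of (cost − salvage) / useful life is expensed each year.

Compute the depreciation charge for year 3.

Depreciable base = $349,890 − $4,700 = $345,190.
Annual expense = $345,190 / 10 = $34,519.

$34,519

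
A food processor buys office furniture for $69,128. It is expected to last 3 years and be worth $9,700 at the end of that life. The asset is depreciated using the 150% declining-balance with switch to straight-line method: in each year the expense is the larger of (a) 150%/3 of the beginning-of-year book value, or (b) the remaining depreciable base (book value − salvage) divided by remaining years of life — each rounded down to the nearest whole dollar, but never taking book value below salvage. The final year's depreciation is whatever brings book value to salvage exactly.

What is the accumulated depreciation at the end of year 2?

Depreciable base = $69,128 − $9,700 = $59,428.
Year 1: DB = ⌊$69,128 × 150%/3⌋ = $34,564; SL = ⌊$59,428/3⌋ = $19,809 → take DB $34,564. Book value $34,564.
Year 2: DB = ⌊$34,564 × 150%/3⌋ = $17,282; SL = ⌊$24,864/2⌋ = $12,432 → take DB $17,282. Book value $17,282.
Accumulated through year 2 = $69,128 − $17,282 = $51,846.

$51,846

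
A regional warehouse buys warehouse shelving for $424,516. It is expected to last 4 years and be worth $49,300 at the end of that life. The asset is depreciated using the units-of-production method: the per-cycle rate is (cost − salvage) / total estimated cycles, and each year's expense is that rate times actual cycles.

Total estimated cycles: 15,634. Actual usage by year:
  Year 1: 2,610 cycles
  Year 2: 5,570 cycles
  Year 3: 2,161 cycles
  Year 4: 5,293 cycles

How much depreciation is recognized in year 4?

Depreciable base = $424,516 − $49,300 = $375,216.
Rate = $375,216 / 15,634 cycles = $24 per cycle.
Year 1: 2,610 × $24 = $62,640. Book value $361,876.
Year 2: 5,570 × $24 = $133,680. Book value $228,196.
Year 3: 2,161 × $24 = $51,864. Book value $176,332.
Year 4: 5,293 × $24 = $127,032. Book value $49,300.

$127,032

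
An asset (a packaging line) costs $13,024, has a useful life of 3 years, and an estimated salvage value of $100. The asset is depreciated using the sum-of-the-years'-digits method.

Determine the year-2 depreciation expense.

$4,308

Depreciable base = $13,024 − $100 = $12,924.
Sum of the years' digits = 3+2+1 = 6.
Year 1: $12,924 × 3/6 = $6,462. Book value $6,562.
Year 2: $12,924 × 2/6 = $4,308. Book value $2,254.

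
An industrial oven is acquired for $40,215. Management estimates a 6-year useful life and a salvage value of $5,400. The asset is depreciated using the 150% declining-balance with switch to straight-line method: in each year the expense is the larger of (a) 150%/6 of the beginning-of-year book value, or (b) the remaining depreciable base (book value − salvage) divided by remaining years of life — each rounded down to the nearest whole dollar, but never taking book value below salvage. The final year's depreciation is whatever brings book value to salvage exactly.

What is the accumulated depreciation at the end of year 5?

Depreciable base = $40,215 − $5,400 = $34,815.
Year 1: DB = ⌊$40,215 × 150%/6⌋ = $10,053; SL = ⌊$34,815/6⌋ = $5,802 → take DB $10,053. Book value $30,162.
Year 2: DB = ⌊$30,162 × 150%/6⌋ = $7,540; SL = ⌊$24,762/5⌋ = $4,952 → take DB $7,540. Book value $22,622.
Year 3: DB = ⌊$22,622 × 150%/6⌋ = $5,655; SL = ⌊$17,222/4⌋ = $4,305 → take DB $5,655. Book value $16,967.
Year 4: DB = ⌊$16,967 × 150%/6⌋ = $4,241; SL = ⌊$11,567/3⌋ = $3,855 → take DB $4,241. Book value $12,726.
Year 5: DB = ⌊$12,726 × 150%/6⌋ = $3,181; SL = ⌊$7,326/2⌋ = $3,663 → take SL $3,663. Book value $9,063.
Accumulated through year 5 = $40,215 − $9,063 = $31,152.

$31,152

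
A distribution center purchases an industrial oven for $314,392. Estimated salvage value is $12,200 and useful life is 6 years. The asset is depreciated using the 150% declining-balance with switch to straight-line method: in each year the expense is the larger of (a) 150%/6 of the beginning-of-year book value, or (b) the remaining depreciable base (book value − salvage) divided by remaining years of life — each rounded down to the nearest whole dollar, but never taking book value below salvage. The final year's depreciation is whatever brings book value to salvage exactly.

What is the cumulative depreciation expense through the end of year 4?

Depreciable base = $314,392 − $12,200 = $302,192.
Year 1: DB = ⌊$314,392 × 150%/6⌋ = $78,598; SL = ⌊$302,192/6⌋ = $50,365 → take DB $78,598. Book value $235,794.
Year 2: DB = ⌊$235,794 × 150%/6⌋ = $58,948; SL = ⌊$223,594/5⌋ = $44,718 → take DB $58,948. Book value $176,846.
Year 3: DB = ⌊$176,846 × 150%/6⌋ = $44,211; SL = ⌊$164,646/4⌋ = $41,161 → take DB $44,211. Book value $132,635.
Year 4: DB = ⌊$132,635 × 150%/6⌋ = $33,158; SL = ⌊$120,435/3⌋ = $40,145 → take SL $40,145. Book value $92,490.
Accumulated through year 4 = $314,392 − $92,490 = $221,902.

$221,902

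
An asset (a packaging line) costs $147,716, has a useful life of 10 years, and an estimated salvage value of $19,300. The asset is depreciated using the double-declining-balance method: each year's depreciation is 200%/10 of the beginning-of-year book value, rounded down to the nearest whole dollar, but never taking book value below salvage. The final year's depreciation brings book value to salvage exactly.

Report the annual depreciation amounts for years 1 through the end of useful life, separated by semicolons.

Depreciable base = $147,716 − $19,300 = $128,416.
Year 1: ⌊$147,716 × 200%/10⌋ = $29,543. Book value $118,173.
Year 2: ⌊$118,173 × 200%/10⌋ = $23,634. Book value $94,539.
Year 3: ⌊$94,539 × 200%/10⌋ = $18,907. Book value $75,632.
Year 4: ⌊$75,632 × 200%/10⌋ = $15,126. Book value $60,506.
Year 5: ⌊$60,506 × 200%/10⌋ = $12,101. Book value $48,405.
Year 6: ⌊$48,405 × 200%/10⌋ = $9,681. Book value $38,724.
Year 7: ⌊$38,724 × 200%/10⌋ = $7,744. Book value $30,980.
Year 8: ⌊$30,980 × 200%/10⌋ = $6,196. Book value $24,784.
Year 9: ⌊$24,784 × 200%/10⌋ = $4,956. Book value $19,828.
Year 10 (final): $19,828 − $19,300 = $528. Book value $19,300.

$29,543; $23,634; $18,907; $15,126; $12,101; $9,681; $7,744; $6,196; $4,956; $528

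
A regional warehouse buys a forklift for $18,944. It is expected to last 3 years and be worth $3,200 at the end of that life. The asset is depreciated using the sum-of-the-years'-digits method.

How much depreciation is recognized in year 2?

Depreciable base = $18,944 − $3,200 = $15,744.
Sum of the years' digits = 3+2+1 = 6.
Year 1: $15,744 × 3/6 = $7,872. Book value $11,072.
Year 2: $15,744 × 2/6 = $5,248. Book value $5,824.

$5,248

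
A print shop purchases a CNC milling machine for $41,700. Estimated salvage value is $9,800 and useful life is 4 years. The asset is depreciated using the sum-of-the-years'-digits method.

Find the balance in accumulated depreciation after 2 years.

$22,330

Depreciable base = $41,700 − $9,800 = $31,900.
Sum of the years' digits = 4+3+2+1 = 10.
Year 1: $31,900 × 4/10 = $12,760. Book value $28,940.
Year 2: $31,900 × 3/10 = $9,570. Book value $19,370.
Accumulated through year 2 = $41,700 − $19,370 = $22,330.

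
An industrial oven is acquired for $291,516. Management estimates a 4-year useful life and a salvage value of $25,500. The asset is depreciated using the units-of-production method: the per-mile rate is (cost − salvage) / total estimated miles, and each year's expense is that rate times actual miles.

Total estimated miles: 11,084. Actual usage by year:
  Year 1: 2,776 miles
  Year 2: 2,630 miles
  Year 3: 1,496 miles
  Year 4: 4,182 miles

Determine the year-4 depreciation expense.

Depreciable base = $291,516 − $25,500 = $266,016.
Rate = $266,016 / 11,084 miles = $24 per mile.
Year 1: 2,776 × $24 = $66,624. Book value $224,892.
Year 2: 2,630 × $24 = $63,120. Book value $161,772.
Year 3: 1,496 × $24 = $35,904. Book value $125,868.
Year 4: 4,182 × $24 = $100,368. Book value $25,500.

$100,368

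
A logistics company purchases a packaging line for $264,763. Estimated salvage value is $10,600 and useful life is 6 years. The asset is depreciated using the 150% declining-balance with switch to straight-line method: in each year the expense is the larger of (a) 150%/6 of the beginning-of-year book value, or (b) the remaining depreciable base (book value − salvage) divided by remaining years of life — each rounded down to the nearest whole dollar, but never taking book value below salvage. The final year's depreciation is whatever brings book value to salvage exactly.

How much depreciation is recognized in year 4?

Depreciable base = $264,763 − $10,600 = $254,163.
Year 1: DB = ⌊$264,763 × 150%/6⌋ = $66,190; SL = ⌊$254,163/6⌋ = $42,360 → take DB $66,190. Book value $198,573.
Year 2: DB = ⌊$198,573 × 150%/6⌋ = $49,643; SL = ⌊$187,973/5⌋ = $37,594 → take DB $49,643. Book value $148,930.
Year 3: DB = ⌊$148,930 × 150%/6⌋ = $37,232; SL = ⌊$138,330/4⌋ = $34,582 → take DB $37,232. Book value $111,698.
Year 4: DB = ⌊$111,698 × 150%/6⌋ = $27,924; SL = ⌊$101,098/3⌋ = $33,699 → take SL $33,699. Book value $77,999.

$33,699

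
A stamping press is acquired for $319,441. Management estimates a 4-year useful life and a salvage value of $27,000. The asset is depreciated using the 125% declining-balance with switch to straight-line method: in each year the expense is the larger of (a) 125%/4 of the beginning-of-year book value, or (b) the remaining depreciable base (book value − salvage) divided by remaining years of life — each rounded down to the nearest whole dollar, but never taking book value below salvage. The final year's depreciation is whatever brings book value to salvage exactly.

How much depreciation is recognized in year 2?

Depreciable base = $319,441 − $27,000 = $292,441.
Year 1: DB = ⌊$319,441 × 125%/4⌋ = $99,825; SL = ⌊$292,441/4⌋ = $73,110 → take DB $99,825. Book value $219,616.
Year 2: DB = ⌊$219,616 × 125%/4⌋ = $68,630; SL = ⌊$192,616/3⌋ = $64,205 → take DB $68,630. Book value $150,986.

$68,630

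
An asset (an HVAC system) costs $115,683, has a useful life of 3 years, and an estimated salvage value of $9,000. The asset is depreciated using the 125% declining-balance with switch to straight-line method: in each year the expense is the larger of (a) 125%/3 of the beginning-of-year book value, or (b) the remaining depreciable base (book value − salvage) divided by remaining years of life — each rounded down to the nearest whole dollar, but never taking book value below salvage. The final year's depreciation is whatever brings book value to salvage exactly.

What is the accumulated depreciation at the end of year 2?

$77,442

Depreciable base = $115,683 − $9,000 = $106,683.
Year 1: DB = ⌊$115,683 × 125%/3⌋ = $48,201; SL = ⌊$106,683/3⌋ = $35,561 → take DB $48,201. Book value $67,482.
Year 2: DB = ⌊$67,482 × 125%/3⌋ = $28,117; SL = ⌊$58,482/2⌋ = $29,241 → take SL $29,241. Book value $38,241.
Accumulated through year 2 = $115,683 − $38,241 = $77,442.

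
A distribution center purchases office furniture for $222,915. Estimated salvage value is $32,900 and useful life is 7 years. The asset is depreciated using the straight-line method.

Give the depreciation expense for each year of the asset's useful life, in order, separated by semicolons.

Depreciable base = $222,915 − $32,900 = $190,015.
Annual expense = $190,015 / 7 = $27,145.
End of year 1: book value $195,770.
End of year 2: book value $168,625.
End of year 3: book value $141,480.
End of year 4: book value $114,335.
End of year 5: book value $87,190.
End of year 6: book value $60,045.
End of year 7: book value $32,900.

$27,145; $27,145; $27,145; $27,145; $27,145; $27,145; $27,145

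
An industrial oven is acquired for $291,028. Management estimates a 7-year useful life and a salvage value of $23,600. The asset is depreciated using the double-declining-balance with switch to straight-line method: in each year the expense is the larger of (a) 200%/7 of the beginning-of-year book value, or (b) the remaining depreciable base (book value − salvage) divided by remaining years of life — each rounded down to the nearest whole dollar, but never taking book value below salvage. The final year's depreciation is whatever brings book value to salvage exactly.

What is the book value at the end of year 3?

Depreciable base = $291,028 − $23,600 = $267,428.
Year 1: DB = ⌊$291,028 × 200%/7⌋ = $83,150; SL = ⌊$267,428/7⌋ = $38,204 → take DB $83,150. Book value $207,878.
Year 2: DB = ⌊$207,878 × 200%/7⌋ = $59,393; SL = ⌊$184,278/6⌋ = $30,713 → take DB $59,393. Book value $148,485.
Year 3: DB = ⌊$148,485 × 200%/7⌋ = $42,424; SL = ⌊$124,885/5⌋ = $24,977 → take DB $42,424. Book value $106,061.

$106,061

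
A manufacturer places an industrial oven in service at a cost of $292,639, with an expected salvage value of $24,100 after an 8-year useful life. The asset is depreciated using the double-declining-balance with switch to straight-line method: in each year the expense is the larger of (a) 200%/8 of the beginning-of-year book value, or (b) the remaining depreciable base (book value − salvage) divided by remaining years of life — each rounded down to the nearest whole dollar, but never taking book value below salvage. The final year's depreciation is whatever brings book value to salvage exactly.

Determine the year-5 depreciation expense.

Depreciable base = $292,639 − $24,100 = $268,539.
Year 1: DB = ⌊$292,639 × 200%/8⌋ = $73,159; SL = ⌊$268,539/8⌋ = $33,567 → take DB $73,159. Book value $219,480.
Year 2: DB = ⌊$219,480 × 200%/8⌋ = $54,870; SL = ⌊$195,380/7⌋ = $27,911 → take DB $54,870. Book value $164,610.
Year 3: DB = ⌊$164,610 × 200%/8⌋ = $41,152; SL = ⌊$140,510/6⌋ = $23,418 → take DB $41,152. Book value $123,458.
Year 4: DB = ⌊$123,458 × 200%/8⌋ = $30,864; SL = ⌊$99,358/5⌋ = $19,871 → take DB $30,864. Book value $92,594.
Year 5: DB = ⌊$92,594 × 200%/8⌋ = $23,148; SL = ⌊$68,494/4⌋ = $17,123 → take DB $23,148. Book value $69,446.

$23,148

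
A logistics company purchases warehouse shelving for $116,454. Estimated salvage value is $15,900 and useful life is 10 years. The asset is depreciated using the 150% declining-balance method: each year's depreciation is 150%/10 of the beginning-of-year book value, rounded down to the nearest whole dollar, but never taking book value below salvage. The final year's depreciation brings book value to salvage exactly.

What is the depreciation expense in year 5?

Depreciable base = $116,454 − $15,900 = $100,554.
Year 1: ⌊$116,454 × 150%/10⌋ = $17,468. Book value $98,986.
Year 2: ⌊$98,986 × 150%/10⌋ = $14,847. Book value $84,139.
Year 3: ⌊$84,139 × 150%/10⌋ = $12,620. Book value $71,519.
Year 4: ⌊$71,519 × 150%/10⌋ = $10,727. Book value $60,792.
Year 5: ⌊$60,792 × 150%/10⌋ = $9,118. Book value $51,674.

$9,118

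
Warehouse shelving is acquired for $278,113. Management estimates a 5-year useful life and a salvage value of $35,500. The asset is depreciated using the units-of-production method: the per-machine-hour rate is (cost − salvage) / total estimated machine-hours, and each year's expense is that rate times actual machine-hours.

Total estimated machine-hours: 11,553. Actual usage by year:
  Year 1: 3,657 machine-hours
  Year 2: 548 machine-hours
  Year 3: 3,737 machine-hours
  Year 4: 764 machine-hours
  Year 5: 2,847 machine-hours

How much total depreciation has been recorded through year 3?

$166,782

Depreciable base = $278,113 − $35,500 = $242,613.
Rate = $242,613 / 11,553 machine-hours = $21 per machine-hour.
Year 1: 3,657 × $21 = $76,797. Book value $201,316.
Year 2: 548 × $21 = $11,508. Book value $189,808.
Year 3: 3,737 × $21 = $78,477. Book value $111,331.
Accumulated through year 3 = $278,113 − $111,331 = $166,782.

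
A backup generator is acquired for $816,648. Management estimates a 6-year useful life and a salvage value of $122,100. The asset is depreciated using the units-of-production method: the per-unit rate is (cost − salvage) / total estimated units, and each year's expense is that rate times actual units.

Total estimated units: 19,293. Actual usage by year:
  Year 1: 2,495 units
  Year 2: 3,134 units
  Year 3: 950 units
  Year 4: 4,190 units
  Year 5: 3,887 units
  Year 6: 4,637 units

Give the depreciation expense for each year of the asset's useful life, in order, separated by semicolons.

$89,820; $112,824; $34,200; $150,840; $139,932; $166,932

Depreciable base = $816,648 − $122,100 = $694,548.
Rate = $694,548 / 19,293 units = $36 per unit.
Year 1: 2,495 × $36 = $89,820. Book value $726,828.
Year 2: 3,134 × $36 = $112,824. Book value $614,004.
Year 3: 950 × $36 = $34,200. Book value $579,804.
Year 4: 4,190 × $36 = $150,840. Book value $428,964.
Year 5: 3,887 × $36 = $139,932. Book value $289,032.
Year 6: 4,637 × $36 = $166,932. Book value $122,100.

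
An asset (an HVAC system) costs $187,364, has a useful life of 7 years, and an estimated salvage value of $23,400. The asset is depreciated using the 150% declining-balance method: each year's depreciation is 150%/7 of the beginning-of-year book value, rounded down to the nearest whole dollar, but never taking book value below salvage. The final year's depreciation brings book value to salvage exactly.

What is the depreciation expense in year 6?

Depreciable base = $187,364 − $23,400 = $163,964.
Year 1: ⌊$187,364 × 150%/7⌋ = $40,149. Book value $147,215.
Year 2: ⌊$147,215 × 150%/7⌋ = $31,546. Book value $115,669.
Year 3: ⌊$115,669 × 150%/7⌋ = $24,786. Book value $90,883.
Year 4: ⌊$90,883 × 150%/7⌋ = $19,474. Book value $71,409.
Year 5: ⌊$71,409 × 150%/7⌋ = $15,301. Book value $56,108.
Year 6: ⌊$56,108 × 150%/7⌋ = $12,023. Book value $44,085.

$12,023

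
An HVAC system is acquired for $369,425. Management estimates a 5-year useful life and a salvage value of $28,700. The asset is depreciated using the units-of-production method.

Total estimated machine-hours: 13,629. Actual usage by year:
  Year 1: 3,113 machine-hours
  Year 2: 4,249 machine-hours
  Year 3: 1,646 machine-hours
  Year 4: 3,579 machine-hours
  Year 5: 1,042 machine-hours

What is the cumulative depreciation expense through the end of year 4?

Depreciable base = $369,425 − $28,700 = $340,725.
Rate = $340,725 / 13,629 machine-hours = $25 per machine-hour.
Year 1: 3,113 × $25 = $77,825. Book value $291,600.
Year 2: 4,249 × $25 = $106,225. Book value $185,375.
Year 3: 1,646 × $25 = $41,150. Book value $144,225.
Year 4: 3,579 × $25 = $89,475. Book value $54,750.
Accumulated through year 4 = $369,425 − $54,750 = $314,675.

$314,675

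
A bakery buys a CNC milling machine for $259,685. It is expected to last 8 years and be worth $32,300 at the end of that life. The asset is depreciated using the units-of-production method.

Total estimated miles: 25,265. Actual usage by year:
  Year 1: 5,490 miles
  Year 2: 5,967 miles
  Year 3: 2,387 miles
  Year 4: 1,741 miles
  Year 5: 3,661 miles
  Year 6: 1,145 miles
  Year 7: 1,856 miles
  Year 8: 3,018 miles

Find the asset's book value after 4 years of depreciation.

Depreciable base = $259,685 − $32,300 = $227,385.
Rate = $227,385 / 25,265 miles = $9 per mile.
Year 1: 5,490 × $9 = $49,410. Book value $210,275.
Year 2: 5,967 × $9 = $53,703. Book value $156,572.
Year 3: 2,387 × $9 = $21,483. Book value $135,089.
Year 4: 1,741 × $9 = $15,669. Book value $119,420.

$119,420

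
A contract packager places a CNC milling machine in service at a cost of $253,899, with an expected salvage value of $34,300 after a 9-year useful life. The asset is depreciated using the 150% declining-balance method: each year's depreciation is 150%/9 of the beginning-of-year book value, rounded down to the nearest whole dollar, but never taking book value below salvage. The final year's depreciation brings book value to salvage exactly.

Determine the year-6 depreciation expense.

Depreciable base = $253,899 − $34,300 = $219,599.
Year 1: ⌊$253,899 × 150%/9⌋ = $42,316. Book value $211,583.
Year 2: ⌊$211,583 × 150%/9⌋ = $35,263. Book value $176,320.
Year 3: ⌊$176,320 × 150%/9⌋ = $29,386. Book value $146,934.
Year 4: ⌊$146,934 × 150%/9⌋ = $24,489. Book value $122,445.
Year 5: ⌊$122,445 × 150%/9⌋ = $20,407. Book value $102,038.
Year 6: ⌊$102,038 × 150%/9⌋ = $17,006. Book value $85,032.

$17,006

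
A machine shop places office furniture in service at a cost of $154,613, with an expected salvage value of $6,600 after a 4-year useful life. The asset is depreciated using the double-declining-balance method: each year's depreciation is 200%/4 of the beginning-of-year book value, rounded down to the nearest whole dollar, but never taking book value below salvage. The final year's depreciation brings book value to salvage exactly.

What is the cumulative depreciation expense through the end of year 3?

Depreciable base = $154,613 − $6,600 = $148,013.
Year 1: ⌊$154,613 × 200%/4⌋ = $77,306. Book value $77,307.
Year 2: ⌊$77,307 × 200%/4⌋ = $38,653. Book value $38,654.
Year 3: ⌊$38,654 × 200%/4⌋ = $19,327. Book value $19,327.
Accumulated through year 3 = $154,613 − $19,327 = $135,286.

$135,286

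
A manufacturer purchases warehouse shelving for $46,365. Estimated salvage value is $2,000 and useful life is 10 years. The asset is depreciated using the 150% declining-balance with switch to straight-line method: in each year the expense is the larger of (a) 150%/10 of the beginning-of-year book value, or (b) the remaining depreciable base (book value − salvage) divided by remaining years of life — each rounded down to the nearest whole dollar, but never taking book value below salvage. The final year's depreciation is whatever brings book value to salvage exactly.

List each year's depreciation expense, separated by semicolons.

$6,954; $5,911; $5,025; $4,271; $3,700; $3,700; $3,701; $3,701; $3,701; $3,701

Depreciable base = $46,365 − $2,000 = $44,365.
Year 1: DB = ⌊$46,365 × 150%/10⌋ = $6,954; SL = ⌊$44,365/10⌋ = $4,436 → take DB $6,954. Book value $39,411.
Year 2: DB = ⌊$39,411 × 150%/10⌋ = $5,911; SL = ⌊$37,411/9⌋ = $4,156 → take DB $5,911. Book value $33,500.
Year 3: DB = ⌊$33,500 × 150%/10⌋ = $5,025; SL = ⌊$31,500/8⌋ = $3,937 → take DB $5,025. Book value $28,475.
Year 4: DB = ⌊$28,475 × 150%/10⌋ = $4,271; SL = ⌊$26,475/7⌋ = $3,782 → take DB $4,271. Book value $24,204.
Year 5: DB = ⌊$24,204 × 150%/10⌋ = $3,630; SL = ⌊$22,204/6⌋ = $3,700 → take SL $3,700. Book value $20,504.
Year 6: DB = ⌊$20,504 × 150%/10⌋ = $3,075; SL = ⌊$18,504/5⌋ = $3,700 → take SL $3,700. Book value $16,804.
Year 7: DB = ⌊$16,804 × 150%/10⌋ = $2,520; SL = ⌊$14,804/4⌋ = $3,701 → take SL $3,701. Book value $13,103.
Year 8: DB = ⌊$13,103 × 150%/10⌋ = $1,965; SL = ⌊$11,103/3⌋ = $3,701 → take SL $3,701. Book value $9,402.
Year 9: DB = ⌊$9,402 × 150%/10⌋ = $1,410; SL = ⌊$7,402/2⌋ = $3,701 → take SL $3,701. Book value $5,701.
Year 10 (final): $5,701 − $2,000 = $3,701. Book value $2,000.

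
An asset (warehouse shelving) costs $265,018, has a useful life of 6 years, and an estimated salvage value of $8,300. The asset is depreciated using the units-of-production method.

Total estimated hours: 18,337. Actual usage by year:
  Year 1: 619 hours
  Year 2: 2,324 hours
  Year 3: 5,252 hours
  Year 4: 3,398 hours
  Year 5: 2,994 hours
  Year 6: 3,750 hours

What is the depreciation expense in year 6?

Depreciable base = $265,018 − $8,300 = $256,718.
Rate = $256,718 / 18,337 hours = $14 per hour.
Year 1: 619 × $14 = $8,666. Book value $256,352.
Year 2: 2,324 × $14 = $32,536. Book value $223,816.
Year 3: 5,252 × $14 = $73,528. Book value $150,288.
Year 4: 3,398 × $14 = $47,572. Book value $102,716.
Year 5: 2,994 × $14 = $41,916. Book value $60,800.
Year 6: 3,750 × $14 = $52,500. Book value $8,300.

$52,500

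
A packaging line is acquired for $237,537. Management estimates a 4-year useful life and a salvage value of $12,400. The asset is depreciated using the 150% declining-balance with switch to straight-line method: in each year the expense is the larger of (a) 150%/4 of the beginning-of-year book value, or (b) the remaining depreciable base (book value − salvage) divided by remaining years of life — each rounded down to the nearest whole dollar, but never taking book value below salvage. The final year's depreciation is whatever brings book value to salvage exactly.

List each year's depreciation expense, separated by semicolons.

$89,076; $55,672; $40,194; $40,195

Depreciable base = $237,537 − $12,400 = $225,137.
Year 1: DB = ⌊$237,537 × 150%/4⌋ = $89,076; SL = ⌊$225,137/4⌋ = $56,284 → take DB $89,076. Book value $148,461.
Year 2: DB = ⌊$148,461 × 150%/4⌋ = $55,672; SL = ⌊$136,061/3⌋ = $45,353 → take DB $55,672. Book value $92,789.
Year 3: DB = ⌊$92,789 × 150%/4⌋ = $34,795; SL = ⌊$80,389/2⌋ = $40,194 → take SL $40,194. Book value $52,595.
Year 4 (final): $52,595 − $12,400 = $40,195. Book value $12,400.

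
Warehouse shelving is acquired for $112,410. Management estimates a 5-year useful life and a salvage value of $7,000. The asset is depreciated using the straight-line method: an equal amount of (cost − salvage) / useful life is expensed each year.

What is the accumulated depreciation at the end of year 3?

Depreciable base = $112,410 − $7,000 = $105,410.
Annual expense = $105,410 / 5 = $21,082.
End of year 1: book value $91,328.
End of year 2: book value $70,246.
End of year 3: book value $49,164.
Accumulated through year 3 = $112,410 − $49,164 = $63,246.

$63,246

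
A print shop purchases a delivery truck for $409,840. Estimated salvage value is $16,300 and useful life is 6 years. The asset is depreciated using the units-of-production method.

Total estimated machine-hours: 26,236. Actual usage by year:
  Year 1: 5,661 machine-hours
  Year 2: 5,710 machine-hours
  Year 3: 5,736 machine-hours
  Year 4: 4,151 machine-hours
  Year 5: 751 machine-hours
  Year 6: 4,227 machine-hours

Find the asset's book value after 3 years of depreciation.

$153,235

Depreciable base = $409,840 − $16,300 = $393,540.
Rate = $393,540 / 26,236 machine-hours = $15 per machine-hour.
Year 1: 5,661 × $15 = $84,915. Book value $324,925.
Year 2: 5,710 × $15 = $85,650. Book value $239,275.
Year 3: 5,736 × $15 = $86,040. Book value $153,235.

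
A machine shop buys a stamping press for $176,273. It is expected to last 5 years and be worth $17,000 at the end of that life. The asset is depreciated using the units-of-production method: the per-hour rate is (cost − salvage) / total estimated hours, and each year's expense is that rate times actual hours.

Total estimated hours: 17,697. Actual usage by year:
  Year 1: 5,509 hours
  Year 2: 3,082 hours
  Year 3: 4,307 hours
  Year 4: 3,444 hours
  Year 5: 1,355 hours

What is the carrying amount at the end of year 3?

$60,191

Depreciable base = $176,273 − $17,000 = $159,273.
Rate = $159,273 / 17,697 hours = $9 per hour.
Year 1: 5,509 × $9 = $49,581. Book value $126,692.
Year 2: 3,082 × $9 = $27,738. Book value $98,954.
Year 3: 4,307 × $9 = $38,763. Book value $60,191.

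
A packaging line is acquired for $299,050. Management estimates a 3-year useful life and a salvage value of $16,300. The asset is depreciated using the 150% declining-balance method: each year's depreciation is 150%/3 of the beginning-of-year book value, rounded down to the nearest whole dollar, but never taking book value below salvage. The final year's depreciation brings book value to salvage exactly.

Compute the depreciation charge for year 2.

$74,762

Depreciable base = $299,050 − $16,300 = $282,750.
Year 1: ⌊$299,050 × 150%/3⌋ = $149,525. Book value $149,525.
Year 2: ⌊$149,525 × 150%/3⌋ = $74,762. Book value $74,763.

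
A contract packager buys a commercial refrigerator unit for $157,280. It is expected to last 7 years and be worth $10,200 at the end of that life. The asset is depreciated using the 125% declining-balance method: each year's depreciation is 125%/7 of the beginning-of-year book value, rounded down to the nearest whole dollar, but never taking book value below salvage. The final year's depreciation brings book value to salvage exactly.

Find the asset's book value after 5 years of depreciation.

$58,822

Depreciable base = $157,280 − $10,200 = $147,080.
Year 1: ⌊$157,280 × 125%/7⌋ = $28,085. Book value $129,195.
Year 2: ⌊$129,195 × 125%/7⌋ = $23,070. Book value $106,125.
Year 3: ⌊$106,125 × 125%/7⌋ = $18,950. Book value $87,175.
Year 4: ⌊$87,175 × 125%/7⌋ = $15,566. Book value $71,609.
Year 5: ⌊$71,609 × 125%/7⌋ = $12,787. Book value $58,822.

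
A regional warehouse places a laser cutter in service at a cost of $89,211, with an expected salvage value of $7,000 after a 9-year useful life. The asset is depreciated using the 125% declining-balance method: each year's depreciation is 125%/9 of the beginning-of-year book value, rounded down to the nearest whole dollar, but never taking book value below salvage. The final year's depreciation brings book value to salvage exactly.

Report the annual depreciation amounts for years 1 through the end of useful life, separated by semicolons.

$12,390; $10,669; $9,187; $7,911; $6,813; $5,866; $5,052; $4,350; $19,973

Depreciable base = $89,211 − $7,000 = $82,211.
Year 1: ⌊$89,211 × 125%/9⌋ = $12,390. Book value $76,821.
Year 2: ⌊$76,821 × 125%/9⌋ = $10,669. Book value $66,152.
Year 3: ⌊$66,152 × 125%/9⌋ = $9,187. Book value $56,965.
Year 4: ⌊$56,965 × 125%/9⌋ = $7,911. Book value $49,054.
Year 5: ⌊$49,054 × 125%/9⌋ = $6,813. Book value $42,241.
Year 6: ⌊$42,241 × 125%/9⌋ = $5,866. Book value $36,375.
Year 7: ⌊$36,375 × 125%/9⌋ = $5,052. Book value $31,323.
Year 8: ⌊$31,323 × 125%/9⌋ = $4,350. Book value $26,973.
Year 9 (final): $26,973 − $7,000 = $19,973. Book value $7,000.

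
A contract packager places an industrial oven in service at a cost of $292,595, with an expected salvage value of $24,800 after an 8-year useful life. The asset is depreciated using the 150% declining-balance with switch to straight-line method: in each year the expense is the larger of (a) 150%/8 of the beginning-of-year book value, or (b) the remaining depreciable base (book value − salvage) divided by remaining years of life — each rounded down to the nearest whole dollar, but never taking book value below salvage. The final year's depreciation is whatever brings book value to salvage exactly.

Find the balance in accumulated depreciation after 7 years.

$242,116

Depreciable base = $292,595 − $24,800 = $267,795.
Year 1: DB = ⌊$292,595 × 150%/8⌋ = $54,861; SL = ⌊$267,795/8⌋ = $33,474 → take DB $54,861. Book value $237,734.
Year 2: DB = ⌊$237,734 × 150%/8⌋ = $44,575; SL = ⌊$212,934/7⌋ = $30,419 → take DB $44,575. Book value $193,159.
Year 3: DB = ⌊$193,159 × 150%/8⌋ = $36,217; SL = ⌊$168,359/6⌋ = $28,059 → take DB $36,217. Book value $156,942.
Year 4: DB = ⌊$156,942 × 150%/8⌋ = $29,426; SL = ⌊$132,142/5⌋ = $26,428 → take DB $29,426. Book value $127,516.
Year 5: DB = ⌊$127,516 × 150%/8⌋ = $23,909; SL = ⌊$102,716/4⌋ = $25,679 → take SL $25,679. Book value $101,837.
Year 6: DB = ⌊$101,837 × 150%/8⌋ = $19,094; SL = ⌊$77,037/3⌋ = $25,679 → take SL $25,679. Book value $76,158.
Year 7: DB = ⌊$76,158 × 150%/8⌋ = $14,279; SL = ⌊$51,358/2⌋ = $25,679 → take SL $25,679. Book value $50,479.
Accumulated through year 7 = $292,595 − $50,479 = $242,116.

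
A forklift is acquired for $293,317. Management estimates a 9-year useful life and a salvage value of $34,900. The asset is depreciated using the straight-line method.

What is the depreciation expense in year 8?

Depreciable base = $293,317 − $34,900 = $258,417.
Annual expense = $258,417 / 9 = $28,713.

$28,713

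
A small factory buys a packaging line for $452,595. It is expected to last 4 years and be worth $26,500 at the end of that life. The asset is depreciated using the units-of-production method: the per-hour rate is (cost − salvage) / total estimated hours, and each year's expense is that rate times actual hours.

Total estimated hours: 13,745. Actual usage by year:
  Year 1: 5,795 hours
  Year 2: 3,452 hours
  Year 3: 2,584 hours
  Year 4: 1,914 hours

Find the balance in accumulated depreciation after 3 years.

Depreciable base = $452,595 − $26,500 = $426,095.
Rate = $426,095 / 13,745 hours = $31 per hour.
Year 1: 5,795 × $31 = $179,645. Book value $272,950.
Year 2: 3,452 × $31 = $107,012. Book value $165,938.
Year 3: 2,584 × $31 = $80,104. Book value $85,834.
Accumulated through year 3 = $452,595 − $85,834 = $366,761.

$366,761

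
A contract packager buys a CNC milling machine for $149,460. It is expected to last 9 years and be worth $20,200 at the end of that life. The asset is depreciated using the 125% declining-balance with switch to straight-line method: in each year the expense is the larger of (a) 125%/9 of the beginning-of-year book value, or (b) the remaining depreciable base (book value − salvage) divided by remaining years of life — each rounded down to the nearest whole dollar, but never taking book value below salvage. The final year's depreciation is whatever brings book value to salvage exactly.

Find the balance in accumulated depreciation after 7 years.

Depreciable base = $149,460 − $20,200 = $129,260.
Year 1: DB = ⌊$149,460 × 125%/9⌋ = $20,758; SL = ⌊$129,260/9⌋ = $14,362 → take DB $20,758. Book value $128,702.
Year 2: DB = ⌊$128,702 × 125%/9⌋ = $17,875; SL = ⌊$108,502/8⌋ = $13,562 → take DB $17,875. Book value $110,827.
Year 3: DB = ⌊$110,827 × 125%/9⌋ = $15,392; SL = ⌊$90,627/7⌋ = $12,946 → take DB $15,392. Book value $95,435.
Year 4: DB = ⌊$95,435 × 125%/9⌋ = $13,254; SL = ⌊$75,235/6⌋ = $12,539 → take DB $13,254. Book value $82,181.
Year 5: DB = ⌊$82,181 × 125%/9⌋ = $11,414; SL = ⌊$61,981/5⌋ = $12,396 → take SL $12,396. Book value $69,785.
Year 6: DB = ⌊$69,785 × 125%/9⌋ = $9,692; SL = ⌊$49,585/4⌋ = $12,396 → take SL $12,396. Book value $57,389.
Year 7: DB = ⌊$57,389 × 125%/9⌋ = $7,970; SL = ⌊$37,189/3⌋ = $12,396 → take SL $12,396. Book value $44,993.
Accumulated through year 7 = $149,460 − $44,993 = $104,467.

$104,467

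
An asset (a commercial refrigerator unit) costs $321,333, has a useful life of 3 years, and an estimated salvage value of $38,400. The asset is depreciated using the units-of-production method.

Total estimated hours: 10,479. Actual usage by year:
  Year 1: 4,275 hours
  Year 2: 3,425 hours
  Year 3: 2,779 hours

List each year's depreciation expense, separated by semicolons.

$115,425; $92,475; $75,033

Depreciable base = $321,333 − $38,400 = $282,933.
Rate = $282,933 / 10,479 hours = $27 per hour.
Year 1: 4,275 × $27 = $115,425. Book value $205,908.
Year 2: 3,425 × $27 = $92,475. Book value $113,433.
Year 3: 2,779 × $27 = $75,033. Book value $38,400.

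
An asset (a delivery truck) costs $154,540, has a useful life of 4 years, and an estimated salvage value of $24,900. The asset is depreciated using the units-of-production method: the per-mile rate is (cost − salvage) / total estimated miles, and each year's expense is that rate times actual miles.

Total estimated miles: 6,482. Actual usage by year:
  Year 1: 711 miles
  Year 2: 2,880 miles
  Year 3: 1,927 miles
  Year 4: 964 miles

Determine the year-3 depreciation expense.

$38,540

Depreciable base = $154,540 − $24,900 = $129,640.
Rate = $129,640 / 6,482 miles = $20 per mile.
Year 1: 711 × $20 = $14,220. Book value $140,320.
Year 2: 2,880 × $20 = $57,600. Book value $82,720.
Year 3: 1,927 × $20 = $38,540. Book value $44,180.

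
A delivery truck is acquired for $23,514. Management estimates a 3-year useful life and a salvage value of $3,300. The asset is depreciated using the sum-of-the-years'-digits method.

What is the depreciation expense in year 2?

Depreciable base = $23,514 − $3,300 = $20,214.
Sum of the years' digits = 3+2+1 = 6.
Year 1: $20,214 × 3/6 = $10,107. Book value $13,407.
Year 2: $20,214 × 2/6 = $6,738. Book value $6,669.

$6,738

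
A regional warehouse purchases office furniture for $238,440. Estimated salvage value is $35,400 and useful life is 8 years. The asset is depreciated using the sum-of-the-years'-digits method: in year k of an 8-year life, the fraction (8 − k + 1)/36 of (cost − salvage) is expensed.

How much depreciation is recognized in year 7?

Depreciable base = $238,440 − $35,400 = $203,040.
Sum of the years' digits = 8+7+6+5+4+3+2+1 = 36.
Year 1: $203,040 × 8/36 = $45,120. Book value $193,320.
Year 2: $203,040 × 7/36 = $39,480. Book value $153,840.
Year 3: $203,040 × 6/36 = $33,840. Book value $120,000.
Year 4: $203,040 × 5/36 = $28,200. Book value $91,800.
Year 5: $203,040 × 4/36 = $22,560. Book value $69,240.
Year 6: $203,040 × 3/36 = $16,920. Book value $52,320.
Year 7: $203,040 × 2/36 = $11,280. Book value $41,040.

$11,280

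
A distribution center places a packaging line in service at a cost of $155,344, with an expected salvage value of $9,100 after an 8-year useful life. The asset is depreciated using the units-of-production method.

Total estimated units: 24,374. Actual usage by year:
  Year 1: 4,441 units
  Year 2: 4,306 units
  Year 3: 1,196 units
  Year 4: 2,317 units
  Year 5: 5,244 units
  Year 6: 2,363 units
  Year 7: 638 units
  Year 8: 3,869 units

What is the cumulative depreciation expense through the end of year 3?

$59,658

Depreciable base = $155,344 − $9,100 = $146,244.
Rate = $146,244 / 24,374 units = $6 per unit.
Year 1: 4,441 × $6 = $26,646. Book value $128,698.
Year 2: 4,306 × $6 = $25,836. Book value $102,862.
Year 3: 1,196 × $6 = $7,176. Book value $95,686.
Accumulated through year 3 = $155,344 − $95,686 = $59,658.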